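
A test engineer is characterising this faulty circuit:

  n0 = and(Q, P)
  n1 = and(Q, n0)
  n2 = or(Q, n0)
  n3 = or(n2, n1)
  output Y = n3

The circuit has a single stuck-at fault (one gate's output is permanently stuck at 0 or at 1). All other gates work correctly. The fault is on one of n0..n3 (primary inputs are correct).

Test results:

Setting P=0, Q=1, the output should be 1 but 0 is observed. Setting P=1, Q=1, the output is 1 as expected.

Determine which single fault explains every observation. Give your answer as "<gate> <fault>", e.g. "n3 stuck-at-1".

Fault-free values for test 1 (P=0, Q=1): n0=0, n1=0, n2=1, n3=1, giving Y=1. Observed 0.
Test 1: faults giving observed 0 are {n2 stuck-at-0, n3 stuck-at-0}.
Test 2 (P=1, Q=1): fault-free n0=1, n1=1, n2=1, n3=1 → 1; observed 1. Eliminates n3 stuck-at-0.
Only n2 stuck-at-0 is consistent with every test.

n2 stuck-at-0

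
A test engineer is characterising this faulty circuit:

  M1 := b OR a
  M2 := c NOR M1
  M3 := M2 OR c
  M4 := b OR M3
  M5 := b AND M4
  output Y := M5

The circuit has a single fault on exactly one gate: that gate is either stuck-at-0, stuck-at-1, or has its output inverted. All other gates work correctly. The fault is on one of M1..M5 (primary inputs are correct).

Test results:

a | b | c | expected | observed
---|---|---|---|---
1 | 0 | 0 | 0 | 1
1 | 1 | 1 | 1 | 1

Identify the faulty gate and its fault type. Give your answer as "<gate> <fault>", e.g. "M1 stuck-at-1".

M5 stuck-at-1

Fault-free values for test 1 (a=1, b=0, c=0): M1=1, M2=0, M3=0, M4=0, M5=0, giving Y=0. Observed 1.
Test 1: faults giving observed 1 are {M5 stuck-at-1, M5 inverted output}.
Test 2 (a=1, b=1, c=1): fault-free M1=1, M2=0, M3=1, M4=1, M5=1 → 1; observed 1. Eliminates M5 inverted output.
Only M5 stuck-at-1 is consistent with every test.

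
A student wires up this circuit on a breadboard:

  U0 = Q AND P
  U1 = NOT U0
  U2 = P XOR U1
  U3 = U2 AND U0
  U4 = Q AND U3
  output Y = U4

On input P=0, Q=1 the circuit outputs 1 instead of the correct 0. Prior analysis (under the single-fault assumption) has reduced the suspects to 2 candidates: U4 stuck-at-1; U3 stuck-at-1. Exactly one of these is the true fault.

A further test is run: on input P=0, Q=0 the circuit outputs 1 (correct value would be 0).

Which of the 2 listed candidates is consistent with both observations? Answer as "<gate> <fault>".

U4 stuck-at-1

Evaluate each candidate on input P=0, Q=0:
  U4 stuck-at-1: U0=0, U1=1, U2=1, U3=0, U4=1 [stuck-at-1] → 1 — matches
  U3 stuck-at-1: U0=0, U1=1, U2=1, U3=1 [stuck-at-1], U4=0 → 0 — eliminated
Only U4 stuck-at-1 reproduces the observed 1.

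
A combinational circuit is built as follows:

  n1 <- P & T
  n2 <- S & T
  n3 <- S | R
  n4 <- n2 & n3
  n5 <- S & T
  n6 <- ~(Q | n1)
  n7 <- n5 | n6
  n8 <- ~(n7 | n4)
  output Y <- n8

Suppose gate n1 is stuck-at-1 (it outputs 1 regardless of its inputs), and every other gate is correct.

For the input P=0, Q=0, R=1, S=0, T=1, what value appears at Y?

1

Propagate with n1 forced: n1=1 [stuck-at-1], n2=0, n3=1, n4=0, n5=0, n6=0, n7=0, n8=1.
So Y = 1. (Without the fault it would be 0.)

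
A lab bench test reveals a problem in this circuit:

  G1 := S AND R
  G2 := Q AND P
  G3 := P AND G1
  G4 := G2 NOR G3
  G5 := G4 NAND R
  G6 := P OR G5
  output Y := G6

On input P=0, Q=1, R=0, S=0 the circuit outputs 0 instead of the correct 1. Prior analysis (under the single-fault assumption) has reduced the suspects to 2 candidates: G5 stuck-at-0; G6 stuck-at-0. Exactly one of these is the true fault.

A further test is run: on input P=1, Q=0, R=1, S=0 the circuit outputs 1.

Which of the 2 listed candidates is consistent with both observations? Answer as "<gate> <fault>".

Evaluate each candidate on input P=1, Q=0, R=1, S=0:
  G5 stuck-at-0: G1=0, G2=0, G3=0, G4=1, G5=0 [stuck-at-0], G6=1 → 1 — matches
  G6 stuck-at-0: G1=0, G2=0, G3=0, G4=1, G5=0, G6=0 [stuck-at-0] → 0 — eliminated
Only G5 stuck-at-0 reproduces the observed 1.

G5 stuck-at-0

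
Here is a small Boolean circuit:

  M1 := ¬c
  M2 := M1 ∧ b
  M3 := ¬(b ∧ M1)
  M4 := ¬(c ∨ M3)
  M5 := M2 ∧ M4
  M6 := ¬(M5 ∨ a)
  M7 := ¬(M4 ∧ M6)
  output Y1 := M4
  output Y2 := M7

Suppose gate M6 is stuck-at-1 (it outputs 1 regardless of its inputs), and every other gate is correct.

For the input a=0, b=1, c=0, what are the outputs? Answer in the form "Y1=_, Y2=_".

Propagate with M6 forced: M1=1, M2=1, M3=0, M4=1, M5=1, M6=1 [stuck-at-1], M7=0.
So the outputs are Y1=1, Y2=0. (Without the fault they would be Y1=1, Y2=1.)

Y1=1, Y2=0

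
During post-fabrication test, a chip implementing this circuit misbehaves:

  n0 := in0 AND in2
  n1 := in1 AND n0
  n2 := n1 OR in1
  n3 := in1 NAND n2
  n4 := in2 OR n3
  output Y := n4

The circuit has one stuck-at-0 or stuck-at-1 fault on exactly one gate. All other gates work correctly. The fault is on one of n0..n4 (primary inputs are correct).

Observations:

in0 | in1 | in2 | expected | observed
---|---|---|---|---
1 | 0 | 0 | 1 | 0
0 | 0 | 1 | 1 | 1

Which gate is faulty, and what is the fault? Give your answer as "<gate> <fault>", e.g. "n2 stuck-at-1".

n3 stuck-at-0

Fault-free values for test 1 (in0=1, in1=0, in2=0): n0=0, n1=0, n2=0, n3=1, n4=1, giving Y=1. Observed 0.
Test 1: faults giving observed 0 are {n3 stuck-at-0, n4 stuck-at-0}.
Test 2 (in0=0, in1=0, in2=1): fault-free n0=0, n1=0, n2=0, n3=1, n4=1 → 1; observed 1. Eliminates n4 stuck-at-0.
Only n3 stuck-at-0 is consistent with every test.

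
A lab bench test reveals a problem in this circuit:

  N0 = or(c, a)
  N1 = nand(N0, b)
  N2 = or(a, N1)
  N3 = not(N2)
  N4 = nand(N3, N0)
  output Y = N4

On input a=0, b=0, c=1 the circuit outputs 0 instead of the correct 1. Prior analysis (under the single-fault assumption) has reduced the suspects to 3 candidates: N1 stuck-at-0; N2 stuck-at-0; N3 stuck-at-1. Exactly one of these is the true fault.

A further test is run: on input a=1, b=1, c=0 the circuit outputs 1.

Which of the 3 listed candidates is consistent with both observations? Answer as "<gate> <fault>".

N1 stuck-at-0

Evaluate each candidate on input a=1, b=1, c=0:
  N1 stuck-at-0: N0=1, N1=0 [stuck-at-0], N2=1, N3=0, N4=1 → 1 — matches
  N2 stuck-at-0: N0=1, N1=0, N2=0 [stuck-at-0], N3=1, N4=0 → 0 — eliminated
  N3 stuck-at-1: N0=1, N1=0, N2=1, N3=1 [stuck-at-1], N4=0 → 0 — eliminated
Only N1 stuck-at-0 reproduces the observed 1.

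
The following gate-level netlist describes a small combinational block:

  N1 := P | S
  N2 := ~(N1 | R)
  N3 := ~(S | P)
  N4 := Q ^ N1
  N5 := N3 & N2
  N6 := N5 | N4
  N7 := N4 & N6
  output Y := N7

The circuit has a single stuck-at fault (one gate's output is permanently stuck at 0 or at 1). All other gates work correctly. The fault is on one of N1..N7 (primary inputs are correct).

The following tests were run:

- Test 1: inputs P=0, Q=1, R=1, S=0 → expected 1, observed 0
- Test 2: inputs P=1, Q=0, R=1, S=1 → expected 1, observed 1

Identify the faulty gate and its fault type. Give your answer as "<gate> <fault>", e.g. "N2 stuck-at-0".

Fault-free values for test 1 (P=0, Q=1, R=1, S=0): N1=0, N2=0, N3=1, N4=1, N5=0, N6=1, N7=1, giving Y=1. Observed 0.
Test 1: faults giving observed 0 are {N1 stuck-at-1, N4 stuck-at-0, N6 stuck-at-0, N7 stuck-at-0}.
Test 2 (P=1, Q=0, R=1, S=1): fault-free N1=1, N2=0, N3=0, N4=1, N5=0, N6=1, N7=1 → 1; observed 1. Eliminates N4 stuck-at-0, N6 stuck-at-0, N7 stuck-at-0.
Only N1 stuck-at-1 is consistent with every test.

N1 stuck-at-1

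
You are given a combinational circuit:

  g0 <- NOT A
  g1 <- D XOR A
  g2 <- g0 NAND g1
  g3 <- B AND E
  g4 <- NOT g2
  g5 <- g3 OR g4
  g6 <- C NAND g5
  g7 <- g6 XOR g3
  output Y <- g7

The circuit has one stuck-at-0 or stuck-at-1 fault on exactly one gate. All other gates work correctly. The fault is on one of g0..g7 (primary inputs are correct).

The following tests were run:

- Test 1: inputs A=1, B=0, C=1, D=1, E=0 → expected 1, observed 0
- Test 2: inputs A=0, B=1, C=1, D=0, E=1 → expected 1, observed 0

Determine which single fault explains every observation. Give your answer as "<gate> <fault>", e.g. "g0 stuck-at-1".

Fault-free values for test 1 (A=1, B=0, C=1, D=1, E=0): g0=0, g1=0, g2=1, g3=0, g4=0, g5=0, g6=1, g7=1, giving Y=1. Observed 0.
Test 1: faults giving observed 0 are {g2 stuck-at-0, g4 stuck-at-1, g5 stuck-at-1, g6 stuck-at-0, g7 stuck-at-0}.
Test 2 (A=0, B=1, C=1, D=0, E=1): fault-free g0=1, g1=0, g2=1, g3=1, g4=0, g5=1, g6=0, g7=1 → 1; observed 0. Eliminates g2 stuck-at-0, g4 stuck-at-1, g5 stuck-at-1, g6 stuck-at-0.
Only g7 stuck-at-0 is consistent with every test.

g7 stuck-at-0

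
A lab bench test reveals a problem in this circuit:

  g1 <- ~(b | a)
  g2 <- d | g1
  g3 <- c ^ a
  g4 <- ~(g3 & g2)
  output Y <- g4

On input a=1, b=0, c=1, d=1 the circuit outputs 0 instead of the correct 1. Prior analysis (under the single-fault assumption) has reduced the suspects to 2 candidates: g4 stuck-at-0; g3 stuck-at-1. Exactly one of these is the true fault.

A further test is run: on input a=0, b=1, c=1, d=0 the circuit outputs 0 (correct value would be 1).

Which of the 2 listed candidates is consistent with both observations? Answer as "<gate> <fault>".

Evaluate each candidate on input a=0, b=1, c=1, d=0:
  g4 stuck-at-0: g1=0, g2=0, g3=1, g4=0 [stuck-at-0] → 0 — matches
  g3 stuck-at-1: g1=0, g2=0, g3=1 [stuck-at-1], g4=1 → 1 — eliminated
Only g4 stuck-at-0 reproduces the observed 0.

g4 stuck-at-0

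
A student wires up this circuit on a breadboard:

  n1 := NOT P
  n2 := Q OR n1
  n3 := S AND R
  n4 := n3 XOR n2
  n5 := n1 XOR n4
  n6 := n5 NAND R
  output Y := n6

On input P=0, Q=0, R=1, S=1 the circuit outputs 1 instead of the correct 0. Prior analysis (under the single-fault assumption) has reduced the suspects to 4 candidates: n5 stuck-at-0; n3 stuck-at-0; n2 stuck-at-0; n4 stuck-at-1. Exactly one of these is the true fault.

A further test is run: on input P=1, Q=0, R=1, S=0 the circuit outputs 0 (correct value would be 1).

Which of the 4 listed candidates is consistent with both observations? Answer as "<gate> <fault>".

Evaluate each candidate on input P=1, Q=0, R=1, S=0:
  n5 stuck-at-0: n1=0, n2=0, n3=0, n4=0, n5=0 [stuck-at-0], n6=1 → 1 — eliminated
  n3 stuck-at-0: n1=0, n2=0, n3=0 [stuck-at-0], n4=0, n5=0, n6=1 → 1 — eliminated
  n2 stuck-at-0: n1=0, n2=0 [stuck-at-0], n3=0, n4=0, n5=0, n6=1 → 1 — eliminated
  n4 stuck-at-1: n1=0, n2=0, n3=0, n4=1 [stuck-at-1], n5=1, n6=0 → 0 — matches
Only n4 stuck-at-1 reproduces the observed 0.

n4 stuck-at-1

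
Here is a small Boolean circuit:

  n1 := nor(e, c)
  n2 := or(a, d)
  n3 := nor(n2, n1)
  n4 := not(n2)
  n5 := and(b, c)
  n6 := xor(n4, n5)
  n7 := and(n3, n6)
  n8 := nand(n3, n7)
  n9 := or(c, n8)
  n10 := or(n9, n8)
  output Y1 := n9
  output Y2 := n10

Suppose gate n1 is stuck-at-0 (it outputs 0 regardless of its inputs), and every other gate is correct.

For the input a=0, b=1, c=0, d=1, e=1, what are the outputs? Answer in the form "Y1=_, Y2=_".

Propagate with n1 forced: n1=0 [stuck-at-0], n2=1, n3=0, n4=0, n5=0, n6=0, n7=0, n8=1, n9=1, n10=1.
So the outputs are Y1=1, Y2=1. (Same as the fault-free value — the fault is masked on this input.)

Y1=1, Y2=1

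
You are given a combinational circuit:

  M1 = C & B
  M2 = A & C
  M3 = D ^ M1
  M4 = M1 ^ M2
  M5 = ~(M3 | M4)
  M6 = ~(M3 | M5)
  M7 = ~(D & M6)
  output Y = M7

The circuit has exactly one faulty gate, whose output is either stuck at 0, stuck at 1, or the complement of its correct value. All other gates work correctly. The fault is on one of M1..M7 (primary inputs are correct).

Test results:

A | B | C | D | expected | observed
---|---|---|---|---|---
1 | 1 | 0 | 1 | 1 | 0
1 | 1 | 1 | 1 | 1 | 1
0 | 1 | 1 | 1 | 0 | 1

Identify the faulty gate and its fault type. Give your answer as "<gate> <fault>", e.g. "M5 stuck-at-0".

Fault-free values for test 1 (A=1, B=1, C=0, D=1): M1=0, M2=0, M3=1, M4=0, M5=0, M6=0, M7=1, giving Y=1. Observed 0.
Test 1: faults giving observed 0 are {M1 stuck-at-1, M1 inverted output, M6 stuck-at-1, M6 inverted output, M7 stuck-at-0, M7 inverted output}.
Test 2 (A=1, B=1, C=1, D=1): fault-free M1=1, M2=1, M3=0, M4=0, M5=1, M6=0, M7=1 → 1; observed 1. Eliminates M6 stuck-at-1, M6 inverted output, M7 stuck-at-0, M7 inverted output.
Test 3 (A=0, B=1, C=1, D=1): fault-free M1=1, M2=0, M3=0, M4=1, M5=0, M6=1, M7=0 → 0; observed 1. Eliminates M1 stuck-at-1.
Only M1 inverted output is consistent with every test.

M1 inverted output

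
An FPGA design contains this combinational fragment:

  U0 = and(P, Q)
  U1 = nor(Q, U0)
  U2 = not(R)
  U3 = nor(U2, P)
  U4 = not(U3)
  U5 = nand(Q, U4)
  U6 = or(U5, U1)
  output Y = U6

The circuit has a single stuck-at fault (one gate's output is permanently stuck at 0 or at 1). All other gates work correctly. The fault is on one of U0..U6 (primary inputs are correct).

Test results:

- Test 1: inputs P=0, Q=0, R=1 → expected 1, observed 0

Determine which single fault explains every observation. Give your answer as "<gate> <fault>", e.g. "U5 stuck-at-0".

Fault-free values for test 1 (P=0, Q=0, R=1): U0=0, U1=1, U2=0, U3=1, U4=0, U5=1, U6=1, giving Y=1. Observed 0.
Test 1: faults giving observed 0 are {U6 stuck-at-0}.
Only U6 stuck-at-0 is consistent with every test.

U6 stuck-at-0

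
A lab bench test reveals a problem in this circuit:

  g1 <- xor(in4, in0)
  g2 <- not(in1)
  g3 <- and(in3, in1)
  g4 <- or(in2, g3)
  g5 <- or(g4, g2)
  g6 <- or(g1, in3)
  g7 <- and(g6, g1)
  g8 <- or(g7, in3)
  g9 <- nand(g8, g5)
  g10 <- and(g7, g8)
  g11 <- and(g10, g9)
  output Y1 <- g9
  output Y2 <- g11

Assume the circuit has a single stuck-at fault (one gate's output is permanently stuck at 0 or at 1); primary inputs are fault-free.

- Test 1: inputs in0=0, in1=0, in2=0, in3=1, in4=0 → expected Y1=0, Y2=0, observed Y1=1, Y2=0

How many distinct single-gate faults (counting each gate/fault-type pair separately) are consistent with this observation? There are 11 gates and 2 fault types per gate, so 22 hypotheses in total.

4

Fault-free: g1=0, g2=1, g3=0, g4=0, g5=1, g6=1, g7=0, g8=1, g9=0, g10=0, g11=0 → Y1=0, Y2=0. Observed Y1=1, Y2=0.
  g1: none of the 2 fault types match ✗
  g2: stuck-at-0 ✓; others ✗
  g3: none of the 2 fault types match ✗
  g4: none of the 2 fault types match ✗
  g5: stuck-at-0 ✓; others ✗
  g6: none of the 2 fault types match ✗
  g7: none of the 2 fault types match ✗
  g8: stuck-at-0 ✓; others ✗
  g9: stuck-at-1 ✓; others ✗
  g10: none of the 2 fault types match ✗
  g11: none of the 2 fault types match ✗
Consistent faults: {g2 stuck-at-0, g5 stuck-at-0, g8 stuck-at-0, g9 stuck-at-1} — 4 in all.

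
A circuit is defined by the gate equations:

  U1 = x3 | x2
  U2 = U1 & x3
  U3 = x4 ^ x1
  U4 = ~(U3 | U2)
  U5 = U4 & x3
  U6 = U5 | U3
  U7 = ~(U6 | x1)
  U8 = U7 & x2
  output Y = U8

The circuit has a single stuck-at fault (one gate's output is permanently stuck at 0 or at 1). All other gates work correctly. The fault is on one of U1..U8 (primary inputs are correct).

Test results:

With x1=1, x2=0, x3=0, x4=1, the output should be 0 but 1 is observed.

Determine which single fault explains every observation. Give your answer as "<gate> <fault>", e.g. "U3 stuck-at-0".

U8 stuck-at-1

Fault-free values for test 1 (x1=1, x2=0, x3=0, x4=1): U1=0, U2=0, U3=0, U4=1, U5=0, U6=0, U7=0, U8=0, giving Y=0. Observed 1.
Test 1: faults giving observed 1 are {U8 stuck-at-1}.
Only U8 stuck-at-1 is consistent with every test.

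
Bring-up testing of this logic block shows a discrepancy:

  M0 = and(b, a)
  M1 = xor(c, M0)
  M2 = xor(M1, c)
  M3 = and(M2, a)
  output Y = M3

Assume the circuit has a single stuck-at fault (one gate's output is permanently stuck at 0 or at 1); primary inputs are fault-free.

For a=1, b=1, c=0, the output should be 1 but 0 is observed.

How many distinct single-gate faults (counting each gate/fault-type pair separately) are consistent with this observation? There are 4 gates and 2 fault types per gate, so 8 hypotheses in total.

4

Fault-free: M0=1, M1=1, M2=1, M3=1 → 1. Observed 0.
  M0 stuck-at-0: output 0 ✓
  M0 stuck-at-1: output 1 ✗
  M1 stuck-at-0: output 0 ✓
  M1 stuck-at-1: output 1 ✗
  M2 stuck-at-0: output 0 ✓
  M2 stuck-at-1: output 1 ✗
  M3 stuck-at-0: output 0 ✓
  M3 stuck-at-1: output 1 ✗
Consistent faults: {M0 stuck-at-0, M1 stuck-at-0, M2 stuck-at-0, M3 stuck-at-0} — 4 in all.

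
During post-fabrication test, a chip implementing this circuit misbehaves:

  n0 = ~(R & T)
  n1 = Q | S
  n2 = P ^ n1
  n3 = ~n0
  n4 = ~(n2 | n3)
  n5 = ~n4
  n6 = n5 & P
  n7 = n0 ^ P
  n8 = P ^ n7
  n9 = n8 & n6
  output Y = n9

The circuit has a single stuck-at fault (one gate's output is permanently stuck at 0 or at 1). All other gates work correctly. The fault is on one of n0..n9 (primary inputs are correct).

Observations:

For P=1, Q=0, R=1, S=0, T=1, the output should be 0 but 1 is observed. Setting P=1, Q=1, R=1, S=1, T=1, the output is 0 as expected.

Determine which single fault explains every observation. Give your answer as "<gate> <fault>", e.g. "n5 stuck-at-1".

Fault-free values for test 1 (P=1, Q=0, R=1, S=0, T=1): n0=0, n1=0, n2=1, n3=1, n4=0, n5=1, n6=1, n7=1, n8=0, n9=0, giving Y=0. Observed 1.
Test 1: faults giving observed 1 are {n0 stuck-at-1, n7 stuck-at-0, n8 stuck-at-1, n9 stuck-at-1}.
Test 2 (P=1, Q=1, R=1, S=1, T=1): fault-free n0=0, n1=1, n2=0, n3=1, n4=0, n5=1, n6=1, n7=1, n8=0, n9=0 → 0; observed 0. Eliminates n7 stuck-at-0, n8 stuck-at-1, n9 stuck-at-1.
Only n0 stuck-at-1 is consistent with every test.

n0 stuck-at-1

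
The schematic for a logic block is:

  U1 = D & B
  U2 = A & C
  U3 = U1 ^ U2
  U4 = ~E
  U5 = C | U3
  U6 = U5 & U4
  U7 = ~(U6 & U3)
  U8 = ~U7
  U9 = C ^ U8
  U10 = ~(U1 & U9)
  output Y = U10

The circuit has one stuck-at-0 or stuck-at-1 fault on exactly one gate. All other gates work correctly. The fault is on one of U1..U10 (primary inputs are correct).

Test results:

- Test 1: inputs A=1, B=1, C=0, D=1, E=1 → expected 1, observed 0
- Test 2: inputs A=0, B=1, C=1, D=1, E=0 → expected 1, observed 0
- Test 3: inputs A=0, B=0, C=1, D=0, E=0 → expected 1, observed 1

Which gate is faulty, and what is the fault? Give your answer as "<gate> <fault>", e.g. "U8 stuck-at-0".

Fault-free values for test 1 (A=1, B=1, C=0, D=1, E=1): U1=1, U2=0, U3=1, U4=0, U5=1, U6=0, U7=1, U8=0, U9=0, U10=1, giving Y=1. Observed 0.
Test 1: faults giving observed 0 are {U4 stuck-at-1, U6 stuck-at-1, U7 stuck-at-0, U8 stuck-at-1, U9 stuck-at-1, U10 stuck-at-0}.
Test 2 (A=0, B=1, C=1, D=1, E=0): fault-free U1=1, U2=0, U3=1, U4=1, U5=1, U6=1, U7=0, U8=1, U9=0, U10=1 → 1; observed 0. Eliminates U4 stuck-at-1, U6 stuck-at-1, U7 stuck-at-0, U8 stuck-at-1.
Test 3 (A=0, B=0, C=1, D=0, E=0): fault-free U1=0, U2=0, U3=0, U4=1, U5=1, U6=1, U7=1, U8=0, U9=1, U10=1 → 1; observed 1. Eliminates U10 stuck-at-0.
Only U9 stuck-at-1 is consistent with every test.

U9 stuck-at-1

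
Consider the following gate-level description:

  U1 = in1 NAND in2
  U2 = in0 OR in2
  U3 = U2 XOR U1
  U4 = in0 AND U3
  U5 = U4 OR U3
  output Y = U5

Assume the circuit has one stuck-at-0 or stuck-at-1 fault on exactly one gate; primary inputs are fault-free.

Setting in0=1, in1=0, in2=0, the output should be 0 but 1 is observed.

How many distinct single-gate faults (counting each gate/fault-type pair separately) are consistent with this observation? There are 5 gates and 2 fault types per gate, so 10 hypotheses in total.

5

Fault-free: U1=1, U2=1, U3=0, U4=0, U5=0 → 0. Observed 1.
  U1 stuck-at-0: output 1 ✓
  U1 stuck-at-1: output 0 ✗
  U2 stuck-at-0: output 1 ✓
  U2 stuck-at-1: output 0 ✗
  U3 stuck-at-0: output 0 ✗
  U3 stuck-at-1: output 1 ✓
  U4 stuck-at-0: output 0 ✗
  U4 stuck-at-1: output 1 ✓
  U5 stuck-at-0: output 0 ✗
  U5 stuck-at-1: output 1 ✓
Consistent faults: {U1 stuck-at-0, U2 stuck-at-0, U3 stuck-at-1, U4 stuck-at-1, U5 stuck-at-1} — 5 in all.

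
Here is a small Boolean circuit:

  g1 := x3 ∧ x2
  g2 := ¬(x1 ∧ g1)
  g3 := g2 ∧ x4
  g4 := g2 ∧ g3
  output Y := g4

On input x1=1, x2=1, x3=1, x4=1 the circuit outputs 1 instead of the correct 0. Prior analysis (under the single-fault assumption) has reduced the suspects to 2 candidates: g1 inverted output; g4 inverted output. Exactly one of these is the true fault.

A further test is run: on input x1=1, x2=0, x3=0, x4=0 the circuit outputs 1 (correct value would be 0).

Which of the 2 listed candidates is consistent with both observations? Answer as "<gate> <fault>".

g4 inverted output

Evaluate each candidate on input x1=1, x2=0, x3=0, x4=0:
  g1 inverted output: g1=1 [inverted output], g2=0, g3=0, g4=0 → 0 — eliminated
  g4 inverted output: g1=0, g2=1, g3=0, g4=1 [inverted output] → 1 — matches
Only g4 inverted output reproduces the observed 1.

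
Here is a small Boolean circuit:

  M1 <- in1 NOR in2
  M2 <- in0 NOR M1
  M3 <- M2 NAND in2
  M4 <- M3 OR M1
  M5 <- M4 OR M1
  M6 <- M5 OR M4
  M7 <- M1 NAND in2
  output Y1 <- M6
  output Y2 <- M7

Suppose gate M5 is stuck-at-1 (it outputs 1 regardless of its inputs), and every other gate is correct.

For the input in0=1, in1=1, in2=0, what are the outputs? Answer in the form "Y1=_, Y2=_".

Y1=1, Y2=1

Propagate with M5 forced: M1=0, M2=0, M3=1, M4=1, M5=1 [stuck-at-1], M6=1, M7=1.
So the outputs are Y1=1, Y2=1. (Same as the fault-free value — the fault is masked on this input.)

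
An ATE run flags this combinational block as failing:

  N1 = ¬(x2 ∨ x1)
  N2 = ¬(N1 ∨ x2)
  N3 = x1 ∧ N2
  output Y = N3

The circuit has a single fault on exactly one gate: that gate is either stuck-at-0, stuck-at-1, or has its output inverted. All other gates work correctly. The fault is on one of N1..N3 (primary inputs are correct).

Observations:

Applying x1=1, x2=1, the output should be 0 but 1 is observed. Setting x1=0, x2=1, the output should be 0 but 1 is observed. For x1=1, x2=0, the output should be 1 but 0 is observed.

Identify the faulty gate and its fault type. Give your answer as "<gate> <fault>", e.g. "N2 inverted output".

N3 inverted output

Fault-free values for test 1 (x1=1, x2=1): N1=0, N2=0, N3=0, giving Y=0. Observed 1.
Test 1: faults giving observed 1 are {N2 stuck-at-1, N2 inverted output, N3 stuck-at-1, N3 inverted output}.
Test 2 (x1=0, x2=1): fault-free N1=0, N2=0, N3=0 → 0; observed 1. Eliminates N2 stuck-at-1, N2 inverted output.
Test 3 (x1=1, x2=0): fault-free N1=0, N2=1, N3=1 → 1; observed 0. Eliminates N3 stuck-at-1.
Only N3 inverted output is consistent with every test.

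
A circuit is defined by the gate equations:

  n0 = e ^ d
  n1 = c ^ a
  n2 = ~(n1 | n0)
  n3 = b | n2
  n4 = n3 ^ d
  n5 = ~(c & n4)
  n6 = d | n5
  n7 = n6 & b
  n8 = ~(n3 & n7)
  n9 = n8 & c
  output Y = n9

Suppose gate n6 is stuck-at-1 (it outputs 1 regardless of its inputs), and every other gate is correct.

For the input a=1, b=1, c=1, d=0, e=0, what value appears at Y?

0

Propagate with n6 forced: n0=0, n1=0, n2=1, n3=1, n4=1, n5=0, n6=1 [stuck-at-1], n7=1, n8=0, n9=0.
So Y = 0. (Without the fault it would be 1.)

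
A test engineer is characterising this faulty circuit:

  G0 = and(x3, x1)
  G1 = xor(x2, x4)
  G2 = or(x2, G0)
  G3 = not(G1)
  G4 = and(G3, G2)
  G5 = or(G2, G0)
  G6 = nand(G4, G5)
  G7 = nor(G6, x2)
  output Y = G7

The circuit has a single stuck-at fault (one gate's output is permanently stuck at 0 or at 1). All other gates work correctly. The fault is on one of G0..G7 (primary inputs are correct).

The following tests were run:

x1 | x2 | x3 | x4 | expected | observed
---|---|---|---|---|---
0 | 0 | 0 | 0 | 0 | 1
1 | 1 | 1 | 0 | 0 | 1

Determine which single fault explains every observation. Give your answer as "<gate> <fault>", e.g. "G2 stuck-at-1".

G7 stuck-at-1

Fault-free values for test 1 (x1=0, x2=0, x3=0, x4=0): G0=0, G1=0, G2=0, G3=1, G4=0, G5=0, G6=1, G7=0, giving Y=0. Observed 1.
Test 1: faults giving observed 1 are {G0 stuck-at-1, G2 stuck-at-1, G6 stuck-at-0, G7 stuck-at-1}.
Test 2 (x1=1, x2=1, x3=1, x4=0): fault-free G0=1, G1=1, G2=1, G3=0, G4=0, G5=1, G6=1, G7=0 → 0; observed 1. Eliminates G0 stuck-at-1, G2 stuck-at-1, G6 stuck-at-0.
Only G7 stuck-at-1 is consistent with every test.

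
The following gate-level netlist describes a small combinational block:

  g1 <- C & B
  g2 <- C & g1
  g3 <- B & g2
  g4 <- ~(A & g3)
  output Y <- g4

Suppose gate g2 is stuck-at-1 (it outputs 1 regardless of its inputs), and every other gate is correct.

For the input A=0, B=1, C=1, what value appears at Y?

1

Propagate with g2 forced: g1=1, g2=1 [stuck-at-1], g3=1, g4=1.
So Y = 1. (Same as the fault-free value — the fault is masked on this input.)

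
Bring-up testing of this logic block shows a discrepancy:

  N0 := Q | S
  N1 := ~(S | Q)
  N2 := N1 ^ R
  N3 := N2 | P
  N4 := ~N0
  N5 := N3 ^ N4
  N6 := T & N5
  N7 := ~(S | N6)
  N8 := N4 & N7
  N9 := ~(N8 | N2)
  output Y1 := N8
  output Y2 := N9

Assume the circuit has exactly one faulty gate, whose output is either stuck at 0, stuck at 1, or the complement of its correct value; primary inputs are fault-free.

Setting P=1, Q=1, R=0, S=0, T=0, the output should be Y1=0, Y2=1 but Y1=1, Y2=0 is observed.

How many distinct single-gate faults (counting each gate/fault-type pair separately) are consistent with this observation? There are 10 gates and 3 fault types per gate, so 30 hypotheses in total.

Fault-free: N0=1, N1=0, N2=0, N3=1, N4=0, N5=1, N6=0, N7=1, N8=0, N9=1 → Y1=0, Y2=1. Observed Y1=1, Y2=0.
  N0: stuck-at-0, inverted output ✓; others ✗
  N1: none of the 3 fault types match ✗
  N2: none of the 3 fault types match ✗
  N3: none of the 3 fault types match ✗
  N4: stuck-at-1, inverted output ✓; others ✗
  N5: none of the 3 fault types match ✗
  N6: none of the 3 fault types match ✗
  N7: none of the 3 fault types match ✗
  N8: stuck-at-1, inverted output ✓; others ✗
  N9: none of the 3 fault types match ✗
Consistent faults: {N0 stuck-at-0, N0 inverted output, N4 stuck-at-1, N4 inverted output, N8 stuck-at-1, N8 inverted output} — 6 in all.

6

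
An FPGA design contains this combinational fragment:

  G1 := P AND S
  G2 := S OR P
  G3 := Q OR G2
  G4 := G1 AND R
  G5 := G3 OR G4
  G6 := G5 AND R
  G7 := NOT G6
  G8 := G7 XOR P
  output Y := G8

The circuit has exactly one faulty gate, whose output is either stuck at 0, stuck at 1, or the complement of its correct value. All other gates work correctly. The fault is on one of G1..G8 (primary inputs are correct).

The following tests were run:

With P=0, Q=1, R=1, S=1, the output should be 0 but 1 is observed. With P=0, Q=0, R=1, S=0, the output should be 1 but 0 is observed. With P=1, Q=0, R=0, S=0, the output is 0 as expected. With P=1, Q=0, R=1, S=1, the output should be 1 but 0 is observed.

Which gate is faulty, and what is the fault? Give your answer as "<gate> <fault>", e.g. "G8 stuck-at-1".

Fault-free values for test 1 (P=0, Q=1, R=1, S=1): G1=0, G2=1, G3=1, G4=0, G5=1, G6=1, G7=0, G8=0, giving Y=0. Observed 1.
Test 1: faults giving observed 1 are {G3 stuck-at-0, G3 inverted output, G5 stuck-at-0, G5 inverted output, G6 stuck-at-0, G6 inverted output, G7 stuck-at-1, G7 inverted output, G8 stuck-at-1, G8 inverted output}.
Test 2 (P=0, Q=0, R=1, S=0): fault-free G1=0, G2=0, G3=0, G4=0, G5=0, G6=0, G7=1, G8=1 → 1; observed 0. Eliminates G3 stuck-at-0, G5 stuck-at-0, G6 stuck-at-0, G7 stuck-at-1, G8 stuck-at-1.
Test 3 (P=1, Q=0, R=0, S=0): fault-free G1=0, G2=1, G3=1, G4=0, G5=1, G6=0, G7=1, G8=0 → 0; observed 0. Eliminates G6 inverted output, G7 inverted output, G8 inverted output.
Test 4 (P=1, Q=0, R=1, S=1): fault-free G1=1, G2=1, G3=1, G4=1, G5=1, G6=1, G7=0, G8=1 → 1; observed 0. Eliminates G3 inverted output.
Only G5 inverted output is consistent with every test.

G5 inverted output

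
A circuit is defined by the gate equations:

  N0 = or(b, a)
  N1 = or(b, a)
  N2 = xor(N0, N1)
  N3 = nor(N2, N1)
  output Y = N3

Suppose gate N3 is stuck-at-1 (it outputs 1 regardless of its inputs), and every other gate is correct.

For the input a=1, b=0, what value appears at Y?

Propagate with N3 forced: N0=1, N1=1, N2=0, N3=1 [stuck-at-1].
So Y = 1. (Without the fault it would be 0.)

1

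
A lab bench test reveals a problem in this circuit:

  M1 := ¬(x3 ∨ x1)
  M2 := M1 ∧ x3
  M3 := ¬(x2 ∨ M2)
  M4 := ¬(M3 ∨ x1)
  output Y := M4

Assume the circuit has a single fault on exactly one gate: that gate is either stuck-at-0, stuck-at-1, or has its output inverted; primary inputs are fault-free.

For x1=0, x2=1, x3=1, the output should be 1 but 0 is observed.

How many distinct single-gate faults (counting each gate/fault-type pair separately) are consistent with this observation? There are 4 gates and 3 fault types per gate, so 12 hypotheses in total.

4

Fault-free: M1=0, M2=0, M3=0, M4=1 → 1. Observed 0.
  M1 stuck-at-0: output 1 ✗
  M1 stuck-at-1: output 1 ✗
  M1 inverted output: output 1 ✗
  M2 stuck-at-0: output 1 ✗
  M2 stuck-at-1: output 1 ✗
  M2 inverted output: output 1 ✗
  M3 stuck-at-0: output 1 ✗
  M3 stuck-at-1: output 0 ✓
  M3 inverted output: output 0 ✓
  M4 stuck-at-0: output 0 ✓
  M4 stuck-at-1: output 1 ✗
  M4 inverted output: output 0 ✓
Consistent faults: {M3 stuck-at-1, M3 inverted output, M4 stuck-at-0, M4 inverted output} — 4 in all.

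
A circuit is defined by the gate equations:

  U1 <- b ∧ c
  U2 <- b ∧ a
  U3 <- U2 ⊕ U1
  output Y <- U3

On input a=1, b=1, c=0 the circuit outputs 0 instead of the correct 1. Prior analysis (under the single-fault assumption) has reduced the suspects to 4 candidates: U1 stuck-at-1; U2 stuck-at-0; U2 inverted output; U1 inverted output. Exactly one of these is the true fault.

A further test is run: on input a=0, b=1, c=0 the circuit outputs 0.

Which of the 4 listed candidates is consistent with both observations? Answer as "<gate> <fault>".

U2 stuck-at-0

Evaluate each candidate on input a=0, b=1, c=0:
  U1 stuck-at-1: U1=1 [stuck-at-1], U2=0, U3=1 → 1 — eliminated
  U2 stuck-at-0: U1=0, U2=0 [stuck-at-0], U3=0 → 0 — matches
  U2 inverted output: U1=0, U2=1 [inverted output], U3=1 → 1 — eliminated
  U1 inverted output: U1=1 [inverted output], U2=0, U3=1 → 1 — eliminated
Only U2 stuck-at-0 reproduces the observed 0.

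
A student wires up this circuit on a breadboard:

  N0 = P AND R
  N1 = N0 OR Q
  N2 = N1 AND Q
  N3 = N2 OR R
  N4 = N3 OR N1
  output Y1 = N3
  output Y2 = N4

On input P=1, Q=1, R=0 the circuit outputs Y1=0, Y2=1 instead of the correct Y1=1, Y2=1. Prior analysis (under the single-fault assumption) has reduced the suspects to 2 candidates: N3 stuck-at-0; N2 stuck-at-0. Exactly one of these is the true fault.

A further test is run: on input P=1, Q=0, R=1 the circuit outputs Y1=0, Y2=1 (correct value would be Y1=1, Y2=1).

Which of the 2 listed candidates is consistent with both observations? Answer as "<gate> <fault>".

Evaluate each candidate on input P=1, Q=0, R=1:
  N3 stuck-at-0: N0=1, N1=1, N2=0, N3=0 [stuck-at-0], N4=1 → Y1=0, Y2=1 — matches
  N2 stuck-at-0: N0=1, N1=1, N2=0 [stuck-at-0], N3=1, N4=1 → Y1=1, Y2=1 — eliminated
Only N3 stuck-at-0 reproduces the observed Y1=0, Y2=1.

N3 stuck-at-0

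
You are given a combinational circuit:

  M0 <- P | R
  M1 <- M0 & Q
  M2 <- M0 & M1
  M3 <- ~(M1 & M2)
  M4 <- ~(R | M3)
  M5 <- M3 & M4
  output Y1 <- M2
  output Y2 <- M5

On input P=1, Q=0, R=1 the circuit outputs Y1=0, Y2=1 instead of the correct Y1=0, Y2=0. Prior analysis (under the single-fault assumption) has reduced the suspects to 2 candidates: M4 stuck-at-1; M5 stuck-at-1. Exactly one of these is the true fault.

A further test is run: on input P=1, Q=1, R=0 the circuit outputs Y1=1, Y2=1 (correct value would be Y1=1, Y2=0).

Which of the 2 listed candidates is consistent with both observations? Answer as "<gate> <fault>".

M5 stuck-at-1

Evaluate each candidate on input P=1, Q=1, R=0:
  M4 stuck-at-1: M0=1, M1=1, M2=1, M3=0, M4=1 [stuck-at-1], M5=0 → Y1=1, Y2=0 — eliminated
  M5 stuck-at-1: M0=1, M1=1, M2=1, M3=0, M4=1, M5=1 [stuck-at-1] → Y1=1, Y2=1 — matches
Only M5 stuck-at-1 reproduces the observed Y1=1, Y2=1.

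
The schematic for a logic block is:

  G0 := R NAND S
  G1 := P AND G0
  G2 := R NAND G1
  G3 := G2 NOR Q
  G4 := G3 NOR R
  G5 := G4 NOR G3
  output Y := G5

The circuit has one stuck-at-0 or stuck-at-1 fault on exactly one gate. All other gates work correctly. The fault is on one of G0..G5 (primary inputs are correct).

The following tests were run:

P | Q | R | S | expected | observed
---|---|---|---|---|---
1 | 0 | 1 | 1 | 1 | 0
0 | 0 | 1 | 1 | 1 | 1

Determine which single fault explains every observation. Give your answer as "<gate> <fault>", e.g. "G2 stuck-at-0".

Fault-free values for test 1 (P=1, Q=0, R=1, S=1): G0=0, G1=0, G2=1, G3=0, G4=0, G5=1, giving Y=1. Observed 0.
Test 1: faults giving observed 0 are {G0 stuck-at-1, G1 stuck-at-1, G2 stuck-at-0, G3 stuck-at-1, G4 stuck-at-1, G5 stuck-at-0}.
Test 2 (P=0, Q=0, R=1, S=1): fault-free G0=0, G1=0, G2=1, G3=0, G4=0, G5=1 → 1; observed 1. Eliminates G1 stuck-at-1, G2 stuck-at-0, G3 stuck-at-1, G4 stuck-at-1, G5 stuck-at-0.
Only G0 stuck-at-1 is consistent with every test.

G0 stuck-at-1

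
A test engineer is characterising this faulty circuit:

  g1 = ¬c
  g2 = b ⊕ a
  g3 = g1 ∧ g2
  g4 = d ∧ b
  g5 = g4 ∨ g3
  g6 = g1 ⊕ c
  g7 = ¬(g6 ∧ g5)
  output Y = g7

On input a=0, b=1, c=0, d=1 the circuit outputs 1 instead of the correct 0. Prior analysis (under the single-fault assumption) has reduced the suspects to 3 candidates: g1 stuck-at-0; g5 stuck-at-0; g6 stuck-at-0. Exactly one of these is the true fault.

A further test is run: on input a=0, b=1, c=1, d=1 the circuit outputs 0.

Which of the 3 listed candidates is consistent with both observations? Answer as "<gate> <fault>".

Evaluate each candidate on input a=0, b=1, c=1, d=1:
  g1 stuck-at-0: g1=0 [stuck-at-0], g2=1, g3=0, g4=1, g5=1, g6=1, g7=0 → 0 — matches
  g5 stuck-at-0: g1=0, g2=1, g3=0, g4=1, g5=0 [stuck-at-0], g6=1, g7=1 → 1 — eliminated
  g6 stuck-at-0: g1=0, g2=1, g3=0, g4=1, g5=1, g6=0 [stuck-at-0], g7=1 → 1 — eliminated
Only g1 stuck-at-0 reproduces the observed 0.

g1 stuck-at-0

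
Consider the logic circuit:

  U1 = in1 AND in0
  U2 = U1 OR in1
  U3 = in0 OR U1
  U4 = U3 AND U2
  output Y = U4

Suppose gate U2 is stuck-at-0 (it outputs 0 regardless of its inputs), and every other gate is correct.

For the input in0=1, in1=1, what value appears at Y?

0

Propagate with U2 forced: U1=1, U2=0 [stuck-at-0], U3=1, U4=0.
So Y = 0. (Without the fault it would be 1.)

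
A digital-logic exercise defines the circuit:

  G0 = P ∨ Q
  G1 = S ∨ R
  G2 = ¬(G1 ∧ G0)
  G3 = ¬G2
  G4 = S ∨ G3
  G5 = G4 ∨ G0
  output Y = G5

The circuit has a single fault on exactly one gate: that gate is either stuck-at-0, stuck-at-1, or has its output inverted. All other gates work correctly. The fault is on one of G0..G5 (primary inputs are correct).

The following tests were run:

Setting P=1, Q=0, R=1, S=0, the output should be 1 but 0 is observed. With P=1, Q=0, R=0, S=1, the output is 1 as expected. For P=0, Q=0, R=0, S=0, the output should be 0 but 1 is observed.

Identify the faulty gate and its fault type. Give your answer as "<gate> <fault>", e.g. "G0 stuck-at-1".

G0 inverted output

Fault-free values for test 1 (P=1, Q=0, R=1, S=0): G0=1, G1=1, G2=0, G3=1, G4=1, G5=1, giving Y=1. Observed 0.
Test 1: faults giving observed 0 are {G0 stuck-at-0, G0 inverted output, G5 stuck-at-0, G5 inverted output}.
Test 2 (P=1, Q=0, R=0, S=1): fault-free G0=1, G1=1, G2=0, G3=1, G4=1, G5=1 → 1; observed 1. Eliminates G5 stuck-at-0, G5 inverted output.
Test 3 (P=0, Q=0, R=0, S=0): fault-free G0=0, G1=0, G2=1, G3=0, G4=0, G5=0 → 0; observed 1. Eliminates G0 stuck-at-0.
Only G0 inverted output is consistent with every test.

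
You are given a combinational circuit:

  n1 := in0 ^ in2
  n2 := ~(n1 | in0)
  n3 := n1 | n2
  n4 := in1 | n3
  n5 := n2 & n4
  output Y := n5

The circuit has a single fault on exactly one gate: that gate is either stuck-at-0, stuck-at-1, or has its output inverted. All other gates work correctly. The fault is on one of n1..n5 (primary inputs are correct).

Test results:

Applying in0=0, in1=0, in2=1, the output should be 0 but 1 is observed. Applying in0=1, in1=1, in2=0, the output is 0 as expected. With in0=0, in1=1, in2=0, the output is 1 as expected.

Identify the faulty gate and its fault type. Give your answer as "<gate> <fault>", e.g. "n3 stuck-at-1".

n1 stuck-at-0

Fault-free values for test 1 (in0=0, in1=0, in2=1): n1=1, n2=0, n3=1, n4=1, n5=0, giving Y=0. Observed 1.
Test 1: faults giving observed 1 are {n1 stuck-at-0, n1 inverted output, n2 stuck-at-1, n2 inverted output, n5 stuck-at-1, n5 inverted output}.
Test 2 (in0=1, in1=1, in2=0): fault-free n1=1, n2=0, n3=1, n4=1, n5=0 → 0; observed 0. Eliminates n2 stuck-at-1, n2 inverted output, n5 stuck-at-1, n5 inverted output.
Test 3 (in0=0, in1=1, in2=0): fault-free n1=0, n2=1, n3=1, n4=1, n5=1 → 1; observed 1. Eliminates n1 inverted output.
Only n1 stuck-at-0 is consistent with every test.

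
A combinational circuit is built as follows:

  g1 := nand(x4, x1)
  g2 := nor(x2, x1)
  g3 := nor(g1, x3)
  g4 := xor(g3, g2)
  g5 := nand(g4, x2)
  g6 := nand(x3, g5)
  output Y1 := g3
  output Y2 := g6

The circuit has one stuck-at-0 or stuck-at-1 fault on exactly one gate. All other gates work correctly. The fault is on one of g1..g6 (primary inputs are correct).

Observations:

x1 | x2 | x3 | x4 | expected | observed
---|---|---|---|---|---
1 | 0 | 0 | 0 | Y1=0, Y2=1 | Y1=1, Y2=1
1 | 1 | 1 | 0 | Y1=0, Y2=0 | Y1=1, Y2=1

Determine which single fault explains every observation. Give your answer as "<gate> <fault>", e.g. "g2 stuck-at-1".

g3 stuck-at-1

Fault-free values for test 1 (x1=1, x2=0, x3=0, x4=0): g1=1, g2=0, g3=0, g4=0, g5=1, g6=1, giving Y1=0, Y2=1. Observed Y1=1, Y2=1.
Test 1: faults giving observed Y1=1, Y2=1 are {g1 stuck-at-0, g3 stuck-at-1}.
Test 2 (x1=1, x2=1, x3=1, x4=0): fault-free g1=1, g2=0, g3=0, g4=0, g5=1, g6=0 → Y1=0, Y2=0; observed Y1=1, Y2=1. Eliminates g1 stuck-at-0.
Only g3 stuck-at-1 is consistent with every test.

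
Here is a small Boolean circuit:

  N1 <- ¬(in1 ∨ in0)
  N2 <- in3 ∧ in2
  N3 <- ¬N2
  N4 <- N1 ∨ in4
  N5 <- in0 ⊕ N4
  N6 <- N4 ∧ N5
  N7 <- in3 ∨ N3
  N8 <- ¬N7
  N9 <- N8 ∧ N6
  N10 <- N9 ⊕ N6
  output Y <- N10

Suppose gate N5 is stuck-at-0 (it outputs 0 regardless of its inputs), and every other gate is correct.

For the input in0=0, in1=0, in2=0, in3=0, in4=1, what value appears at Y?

Propagate with N5 forced: N1=1, N2=0, N3=1, N4=1, N5=0 [stuck-at-0], N6=0, N7=1, N8=0, N9=0, N10=0.
So Y = 0. (Without the fault it would be 1.)

0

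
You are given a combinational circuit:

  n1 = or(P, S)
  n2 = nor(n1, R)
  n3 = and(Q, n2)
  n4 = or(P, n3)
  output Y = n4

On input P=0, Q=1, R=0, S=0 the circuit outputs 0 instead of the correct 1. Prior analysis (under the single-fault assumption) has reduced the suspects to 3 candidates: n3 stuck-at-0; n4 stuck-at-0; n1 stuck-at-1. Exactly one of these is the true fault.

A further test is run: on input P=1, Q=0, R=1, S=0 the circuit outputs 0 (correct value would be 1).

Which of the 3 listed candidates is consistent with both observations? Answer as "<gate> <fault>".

n4 stuck-at-0

Evaluate each candidate on input P=1, Q=0, R=1, S=0:
  n3 stuck-at-0: n1=1, n2=0, n3=0 [stuck-at-0], n4=1 → 1 — eliminated
  n4 stuck-at-0: n1=1, n2=0, n3=0, n4=0 [stuck-at-0] → 0 — matches
  n1 stuck-at-1: n1=1 [stuck-at-1], n2=0, n3=0, n4=1 → 1 — eliminated
Only n4 stuck-at-0 reproduces the observed 0.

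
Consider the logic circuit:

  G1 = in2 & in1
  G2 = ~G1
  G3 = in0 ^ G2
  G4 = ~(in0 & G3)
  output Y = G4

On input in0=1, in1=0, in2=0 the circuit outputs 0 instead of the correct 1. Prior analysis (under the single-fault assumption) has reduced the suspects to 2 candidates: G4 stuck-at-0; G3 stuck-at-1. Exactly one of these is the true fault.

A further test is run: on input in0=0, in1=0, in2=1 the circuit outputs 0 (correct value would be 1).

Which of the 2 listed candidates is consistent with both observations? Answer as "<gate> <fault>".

G4 stuck-at-0

Evaluate each candidate on input in0=0, in1=0, in2=1:
  G4 stuck-at-0: G1=0, G2=1, G3=1, G4=0 [stuck-at-0] → 0 — matches
  G3 stuck-at-1: G1=0, G2=1, G3=1 [stuck-at-1], G4=1 → 1 — eliminated
Only G4 stuck-at-0 reproduces the observed 0.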